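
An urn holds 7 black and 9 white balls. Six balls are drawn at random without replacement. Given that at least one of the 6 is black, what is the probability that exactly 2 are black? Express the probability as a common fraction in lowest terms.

189/566

Work in counts. Selections with at least one black: C(16,6) − C(9,6) = 8008 − 84 = 7924.
Of those, selections where exactly 2 are black: C(7,2)·C(9,4) = 21·126 = 2646.
Conditional probability = 2646/7924 = 189/566.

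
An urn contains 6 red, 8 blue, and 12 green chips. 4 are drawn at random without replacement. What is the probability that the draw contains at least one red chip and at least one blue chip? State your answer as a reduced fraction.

58/115

There are C(26,4) = 14950 possible draws.
By inclusion-exclusion on the complements, draws missing all red or all blue: C(20,4) + C(18,4) − C(12,4) = 4845 + 3060 − 495 = 7410.
So draws with at least one of each: 14950 − 7410 = 7540, probability 7540/14950 = 58/115.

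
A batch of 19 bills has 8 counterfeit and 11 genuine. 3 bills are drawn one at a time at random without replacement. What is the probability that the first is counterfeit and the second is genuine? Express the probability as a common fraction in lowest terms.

Multiply the conditional probabilities at each draw: 8/19 · 11/18 = 88/342 = 44/171.

44/171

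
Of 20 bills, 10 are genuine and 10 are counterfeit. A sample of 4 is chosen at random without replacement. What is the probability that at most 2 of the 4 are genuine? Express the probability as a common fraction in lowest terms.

229/323

There are C(20,4) = 4845 ways to choose the 4.
Count the complement (more than 2 genuine): C(10,3)·C(10,1) + C(10,4)·C(10,0) = 1200 + 210 = 1410.
Probability = 1 − 1410/4845 = 3435/4845 = 229/323.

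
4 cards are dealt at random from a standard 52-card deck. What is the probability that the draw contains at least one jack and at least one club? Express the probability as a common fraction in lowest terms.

52799/270725

There are C(52,4) = 270725 possible draws.
By inclusion-exclusion on the complements, draws missing all jacks or all clubs: C(48,4) + C(39,4) − C(36,4) = 194580 + 82251 − 58905 = 217926.
So draws with at least one of each: 270725 − 217926 = 52799, probability 52799/270725.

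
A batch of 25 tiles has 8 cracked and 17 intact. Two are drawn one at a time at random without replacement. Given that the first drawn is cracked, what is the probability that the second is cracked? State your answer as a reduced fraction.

7/24

After removing one cracked, 24 remain: 7 cracked and 17 intact.
So the probability the next is cracked is 7/24.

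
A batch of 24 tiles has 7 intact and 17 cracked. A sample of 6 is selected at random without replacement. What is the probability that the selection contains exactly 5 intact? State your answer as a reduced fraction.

51/19228

Total number of selections: C(24,6) = 134596.
Selections with exactly 5 intact: choose 5 of the 7 intact and 1 of the 17 cracked, C(7,5)·C(17,1) = 21·17 = 357.
Probability = 357/134596 = 51/19228.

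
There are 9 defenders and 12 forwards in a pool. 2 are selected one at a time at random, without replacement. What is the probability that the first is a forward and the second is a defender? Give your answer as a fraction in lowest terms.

9/35

Multiply the conditional probabilities at each draw: 12/21 · 9/20 = 108/420 = 9/35.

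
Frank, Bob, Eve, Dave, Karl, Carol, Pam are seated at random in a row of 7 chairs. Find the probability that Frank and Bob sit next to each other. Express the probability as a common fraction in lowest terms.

2/7

There are 7! = 5040 arrangements.
Treat Frank and Bob as a block: 6! arrangements of the blocks × 2 orders within the block = 2·720 = 1440.
Probability = 1440/5040 = 2/7.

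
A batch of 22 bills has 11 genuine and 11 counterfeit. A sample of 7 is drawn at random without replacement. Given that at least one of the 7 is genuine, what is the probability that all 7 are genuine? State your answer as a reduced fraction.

Work in counts. Selections with at least one genuine: C(22,7) − C(11,7) = 170544 − 330 = 170214.
Of those, selections where all 7 are genuine: C(11,7) = 330.
Conditional probability = 330/170214 = 5/2579.

5/2579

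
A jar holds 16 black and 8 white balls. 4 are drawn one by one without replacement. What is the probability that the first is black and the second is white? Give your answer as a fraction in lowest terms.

Multiply the conditional probabilities at each draw: 16/24 · 8/23 = 128/552 = 16/69.

16/69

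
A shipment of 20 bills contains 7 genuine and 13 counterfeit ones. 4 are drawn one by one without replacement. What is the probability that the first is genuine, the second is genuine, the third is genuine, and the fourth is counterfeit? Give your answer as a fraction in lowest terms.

91/3876

Multiply the conditional probabilities at each draw: 7/20 · 6/19 · 5/18 · 13/17 = 2730/116280 = 91/3876.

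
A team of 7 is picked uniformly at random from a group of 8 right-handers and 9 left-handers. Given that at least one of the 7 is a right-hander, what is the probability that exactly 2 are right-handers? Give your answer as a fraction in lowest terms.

882/4853

Work in counts. Selections with at least one right-hander: C(17,7) − C(9,7) = 19448 − 36 = 19412.
Of those, selections where exactly 2 are right-handers: C(8,2)·C(9,5) = 28·126 = 3528.
Conditional probability = 3528/19412 = 882/4853.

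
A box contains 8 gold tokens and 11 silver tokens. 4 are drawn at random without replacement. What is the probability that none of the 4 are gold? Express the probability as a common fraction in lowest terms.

There are C(19,4) = 3876 possible selections.
Selections with no gold (all silver): C(11,4) = 330.
Probability = 330/3876 = 55/646.

55/646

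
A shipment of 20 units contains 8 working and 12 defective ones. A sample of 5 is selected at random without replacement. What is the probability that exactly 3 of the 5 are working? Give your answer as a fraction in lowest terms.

Total number of selections: C(20,5) = 15504.
Selections with exactly 3 working: choose 3 of the 8 working and 2 of the 12 defective, C(8,3)·C(12,2) = 56·66 = 3696.
Probability = 3696/15504 = 77/323.

77/323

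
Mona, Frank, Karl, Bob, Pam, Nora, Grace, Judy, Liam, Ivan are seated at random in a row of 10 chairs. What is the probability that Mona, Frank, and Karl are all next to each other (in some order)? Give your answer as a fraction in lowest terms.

1/15

There are 10! = 3628800 arrangements.
Treat the three as one block: 8! placements × 3! orders within the block = 40320·6 = 241920.
Probability = 241920/3628800 = 1/15.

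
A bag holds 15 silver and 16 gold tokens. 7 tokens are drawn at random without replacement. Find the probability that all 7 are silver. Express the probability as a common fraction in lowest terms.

There are C(31,7) = 2629575 possible selections.
Selections with all silver: C(15,7) = 6435.
Probability = 6435/2629575 = 11/4495.

11/4495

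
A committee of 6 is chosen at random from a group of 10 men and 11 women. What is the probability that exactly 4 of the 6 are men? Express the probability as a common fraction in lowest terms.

There are C(21,6) = 54264 ways to choose 6 from 21.
Selections with exactly 4 men: choose 4 of the 10 men and 2 of the 11 women, C(10,4)·C(11,2) = 210·55 = 11550.
Probability = 11550/54264 = 275/1292.

275/1292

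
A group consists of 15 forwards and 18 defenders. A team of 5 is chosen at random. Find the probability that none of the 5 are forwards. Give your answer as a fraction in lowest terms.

There are C(33,5) = 237336 possible selections.
Selections with no forwards (all defenders): C(18,5) = 8568.
Probability = 8568/237336 = 357/9889.

357/9889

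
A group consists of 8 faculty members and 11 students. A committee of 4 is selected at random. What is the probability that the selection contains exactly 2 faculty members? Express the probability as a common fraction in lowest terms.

There are C(19,4) = 3876 ways to choose 4 from 19.
Selections with exactly 2 faculty members: choose 2 of the 8 faculty members and 2 of the 11 students, C(8,2)·C(11,2) = 28·55 = 1540.
Probability = 1540/3876 = 385/969.

385/969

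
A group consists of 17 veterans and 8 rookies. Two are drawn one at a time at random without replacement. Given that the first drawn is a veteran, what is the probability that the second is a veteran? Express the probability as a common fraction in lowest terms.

2/3

After removing one veteran, 24 remain: 16 veterans and 8 rookies.
So the probability the next is a veteran is 16/24 = 2/3.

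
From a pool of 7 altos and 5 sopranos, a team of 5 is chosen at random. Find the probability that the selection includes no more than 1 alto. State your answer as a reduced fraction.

There are C(12,5) = 792 ways to choose the 5.
Favorable selections (no more than 1 alto): C(7,0)·C(5,5) + C(7,1)·C(5,4) = 1 + 35 = 36.
Probability = 36/792 = 1/22.

1/22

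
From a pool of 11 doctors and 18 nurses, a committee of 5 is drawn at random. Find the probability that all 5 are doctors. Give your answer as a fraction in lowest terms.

There are C(29,5) = 118755 possible selections.
Selections with all doctors: C(11,5) = 462.
Probability = 462/118755 = 22/5655.

22/5655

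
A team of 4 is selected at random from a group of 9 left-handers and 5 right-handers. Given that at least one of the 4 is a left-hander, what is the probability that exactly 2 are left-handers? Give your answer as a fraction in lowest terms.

30/83

Work in counts. Selections with at least one left-hander: C(14,4) − C(5,4) = 1001 − 5 = 996.
Of those, selections where exactly 2 are left-handers: C(9,2)·C(5,2) = 36·10 = 360.
Conditional probability = 360/996 = 30/83.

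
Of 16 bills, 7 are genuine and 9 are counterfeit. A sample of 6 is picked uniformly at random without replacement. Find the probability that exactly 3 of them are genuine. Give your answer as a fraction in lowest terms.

105/286

The sample space is all 6-subsets of the 16: C(16,6) = 8008.
Selections with exactly 3 genuine: choose 3 of the 7 genuine and 3 of the 9 counterfeit, C(7,3)·C(9,3) = 35·84 = 2940.
Probability = 2940/8008 = 105/286.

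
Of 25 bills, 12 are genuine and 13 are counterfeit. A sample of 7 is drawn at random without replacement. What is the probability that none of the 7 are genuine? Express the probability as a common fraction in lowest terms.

There are C(25,7) = 480700 possible selections.
Selections with no genuine (all counterfeit): C(13,7) = 1716.
Probability = 1716/480700 = 39/10925.

39/10925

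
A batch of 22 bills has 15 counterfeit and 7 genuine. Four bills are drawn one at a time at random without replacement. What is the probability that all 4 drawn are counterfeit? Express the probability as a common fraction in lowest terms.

Multiply the conditional probabilities at each draw: 15/22 · 14/21 · 13/20 · 12/19 = 32760/175560 = 39/209.

39/209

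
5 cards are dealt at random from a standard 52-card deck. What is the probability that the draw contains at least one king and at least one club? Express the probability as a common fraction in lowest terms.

229297/866320

There are C(52,5) = 2598960 possible draws.
By inclusion-exclusion on the complements, draws missing all kings or all clubs: C(48,5) + C(39,5) − C(36,5) = 1712304 + 575757 − 376992 = 1911069.
So draws with at least one of each: 2598960 − 1911069 = 687891, probability 687891/2598960 = 229297/866320.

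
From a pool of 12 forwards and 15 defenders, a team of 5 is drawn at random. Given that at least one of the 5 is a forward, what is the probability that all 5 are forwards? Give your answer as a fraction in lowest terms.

Work in counts. Selections with at least one forward: C(27,5) − C(15,5) = 80730 − 3003 = 77727.
Of those, selections where all 5 are forwards: C(12,5) = 792.
Conditional probability = 792/77727 = 264/25909.

264/25909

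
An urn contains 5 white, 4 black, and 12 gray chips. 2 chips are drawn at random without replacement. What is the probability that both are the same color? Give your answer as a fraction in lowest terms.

41/105

There are C(21,2) = 210 ways to draw 2 chips.
All same color: C(5,2) + C(4,2) + C(12,2) = 10 + 6 + 66 = 82.
Probability = 82/210 = 41/105.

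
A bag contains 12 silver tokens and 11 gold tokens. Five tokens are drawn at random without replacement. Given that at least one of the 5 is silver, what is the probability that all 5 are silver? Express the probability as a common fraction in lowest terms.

72/3017

Work in counts. Selections with at least one silver: C(23,5) − C(11,5) = 33649 − 462 = 33187.
Of those, selections where all 5 are silver: C(12,5) = 792.
Conditional probability = 792/33187 = 72/3017.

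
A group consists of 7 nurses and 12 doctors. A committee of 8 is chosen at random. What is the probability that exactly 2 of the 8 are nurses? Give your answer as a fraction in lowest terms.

The sample space is all 8-subsets of the 19: C(19,8) = 75582.
Selections with exactly 2 nurses: choose 2 of the 7 nurses and 6 of the 12 doctors, C(7,2)·C(12,6) = 21·924 = 19404.
Probability = 19404/75582 = 1078/4199.

1078/4199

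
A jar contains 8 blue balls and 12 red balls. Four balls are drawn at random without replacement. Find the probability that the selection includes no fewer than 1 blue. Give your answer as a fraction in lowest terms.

290/323

There are C(20,4) = 4845 ways to choose the 4.
The complement is all 4 are red: C(12,4) = 495.
Probability = 1 − 495/4845 = 4350/4845 = 290/323.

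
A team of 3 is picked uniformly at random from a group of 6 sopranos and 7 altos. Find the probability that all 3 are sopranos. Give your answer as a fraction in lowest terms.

10/143

There are C(13,3) = 286 possible selections.
Selections with all sopranos: C(6,3) = 20.
Probability = 20/286 = 10/143.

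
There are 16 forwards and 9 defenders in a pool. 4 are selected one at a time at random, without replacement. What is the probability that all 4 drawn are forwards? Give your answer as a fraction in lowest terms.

Multiply the conditional probabilities at each draw: 16/25 · 15/24 · 14/23 · 13/22 = 43680/303600 = 182/1265.

182/1265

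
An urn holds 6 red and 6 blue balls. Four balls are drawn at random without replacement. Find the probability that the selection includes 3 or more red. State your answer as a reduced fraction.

3/11

Total selections: C(12,4) = 495.
Favorable selections (3 or more red): C(6,3)·C(6,1) + C(6,4)·C(6,0) = 120 + 15 = 135.
Probability = 135/495 = 3/11.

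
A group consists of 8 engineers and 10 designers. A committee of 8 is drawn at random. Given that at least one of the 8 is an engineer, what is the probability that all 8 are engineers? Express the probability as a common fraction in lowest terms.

1/43713

Work in counts. Selections with at least one engineer: C(18,8) − C(10,8) = 43758 − 45 = 43713.
Of those, selections where all 8 are engineers: C(8,8) = 1.
Conditional probability = 1/43713.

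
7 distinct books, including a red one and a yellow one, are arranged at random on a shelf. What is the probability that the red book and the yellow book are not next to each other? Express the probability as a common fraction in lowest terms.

There are 7! = 5040 arrangements.
Arrangements with the red book and the yellow book adjacent: 2·6! = 1440.
So not adjacent: 5040 − 1440 = 3600, probability 3600/5040 = 5/7.

5/7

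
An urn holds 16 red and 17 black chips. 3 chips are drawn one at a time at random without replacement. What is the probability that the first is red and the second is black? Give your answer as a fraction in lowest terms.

17/66

Multiply the conditional probabilities at each draw: 16/33 · 17/32 = 272/1056 = 17/66.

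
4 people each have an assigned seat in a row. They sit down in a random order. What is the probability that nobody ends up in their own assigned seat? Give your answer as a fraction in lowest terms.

There are 4! = 24 seatings.
By inclusion-exclusion, seatings with no fixed points: C(4,0)·4! − C(4,1)·3! + C(4,2)·2! − C(4,3)·1! + C(4,4)·0! = 9.
Probability = 9/24 = 3/8.

3/8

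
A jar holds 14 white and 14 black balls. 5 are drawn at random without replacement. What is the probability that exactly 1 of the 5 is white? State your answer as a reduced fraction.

77/540

The sample space is all 5-subsets of the 28: C(28,5) = 98280.
Selections with exactly 1 white: choose 1 of the 14 white and 4 of the 14 black, C(14,1)·C(14,4) = 14·1001 = 14014.
Probability = 14014/98280 = 77/540.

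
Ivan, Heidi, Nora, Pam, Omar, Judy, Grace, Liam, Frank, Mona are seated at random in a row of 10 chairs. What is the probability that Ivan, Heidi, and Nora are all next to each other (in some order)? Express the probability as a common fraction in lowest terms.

There are 10! = 3628800 arrangements.
Treat the three as one block: 8! placements × 3! orders within the block = 40320·6 = 241920.
Probability = 241920/3628800 = 1/15.

1/15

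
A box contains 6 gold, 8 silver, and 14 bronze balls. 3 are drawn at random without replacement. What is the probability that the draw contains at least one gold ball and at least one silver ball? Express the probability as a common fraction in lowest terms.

There are C(28,3) = 3276 possible draws.
By inclusion-exclusion on the complements, draws missing all gold or all silver: C(22,3) + C(20,3) − C(14,3) = 1540 + 1140 − 364 = 2316.
So draws with at least one of each: 3276 − 2316 = 960, probability 960/3276 = 80/273.

80/273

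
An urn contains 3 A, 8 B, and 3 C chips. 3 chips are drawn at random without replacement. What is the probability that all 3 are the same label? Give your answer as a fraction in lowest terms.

29/182

There are C(14,3) = 364 ways to draw 3 chips.
All same label: C(3,3) + C(8,3) + C(3,3) = 1 + 56 + 1 = 58.
Probability = 58/364 = 29/182.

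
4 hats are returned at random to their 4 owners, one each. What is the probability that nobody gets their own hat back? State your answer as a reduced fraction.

3/8

There are 4! = 24 assignments.
By inclusion-exclusion, assignments with no fixed points: C(4,0)·4! − C(4,1)·3! + C(4,2)·2! − C(4,3)·1! + C(4,4)·0! = 9.
Probability = 9/24 = 3/8.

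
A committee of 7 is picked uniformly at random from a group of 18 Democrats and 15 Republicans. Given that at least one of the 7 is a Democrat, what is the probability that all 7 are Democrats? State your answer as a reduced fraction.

Work in counts. Selections with at least one Democrat: C(33,7) − C(15,7) = 4272048 − 6435 = 4265613.
Of those, selections where all 7 are Democrats: C(18,7) = 31824.
Conditional probability = 31824/4265613 = 3536/473957.

3536/473957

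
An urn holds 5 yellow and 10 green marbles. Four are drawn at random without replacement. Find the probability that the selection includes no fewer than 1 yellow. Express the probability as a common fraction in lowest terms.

Total selections: C(15,4) = 1365.
The complement is all 4 are green: C(10,4) = 210.
Probability = 1 − 210/1365 = 1155/1365 = 11/13.

11/13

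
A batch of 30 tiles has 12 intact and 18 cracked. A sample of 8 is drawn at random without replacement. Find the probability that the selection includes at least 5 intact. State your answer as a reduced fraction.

Total selections: C(30,8) = 5852925.
Favorable selections (at least 5 intact): C(12,5)·C(18,3) + C(12,6)·C(18,2) + C(12,7)·C(18,1) + C(12,8)·C(18,0) = 646272 + 141372 + 14256 + 495 = 802395.
Probability = 802395/5852925 = 17831/130065.

17831/130065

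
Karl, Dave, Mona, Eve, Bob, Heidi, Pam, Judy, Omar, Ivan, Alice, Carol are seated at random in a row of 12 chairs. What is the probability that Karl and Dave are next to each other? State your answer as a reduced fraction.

1/6

There are 12! = 479001600 arrangements.
Treat Karl and Dave as a block: 11! arrangements of the blocks × 2 orders within the block = 2·39916800 = 79833600.
Probability = 79833600/479001600 = 1/6.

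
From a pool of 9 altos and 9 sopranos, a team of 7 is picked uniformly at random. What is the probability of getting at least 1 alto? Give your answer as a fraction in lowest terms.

There are C(18,7) = 31824 ways to choose the 7.
Favorable selections (at least 1 alto): C(9,1)·C(9,6) + C(9,2)·C(9,5) + C(9,3)·C(9,4) + C(9,4)·C(9,3) + C(9,5)·C(9,2) + C(9,6)·C(9,1) + C(9,7)·C(9,0) = 756 + 4536 + 10584 + 10584 + 4536 + 756 + 36 = 31788.
Probability = 31788/31824 = 883/884.

883/884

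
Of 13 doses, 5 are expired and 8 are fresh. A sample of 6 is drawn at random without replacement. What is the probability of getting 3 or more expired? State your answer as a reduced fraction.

59/143

There are C(13,6) = 1716 ways to choose the 6.
Favorable selections (3 or more expired): C(5,3)·C(8,3) + C(5,4)·C(8,2) + C(5,5)·C(8,1) = 560 + 140 + 8 = 708.
Probability = 708/1716 = 59/143.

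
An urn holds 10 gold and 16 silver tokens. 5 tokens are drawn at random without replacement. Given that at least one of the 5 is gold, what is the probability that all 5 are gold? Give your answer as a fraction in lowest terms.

63/15353

Work in counts. Selections with at least one gold: C(26,5) − C(16,5) = 65780 − 4368 = 61412.
Of those, selections where all 5 are gold: C(10,5) = 252.
Conditional probability = 252/61412 = 63/15353.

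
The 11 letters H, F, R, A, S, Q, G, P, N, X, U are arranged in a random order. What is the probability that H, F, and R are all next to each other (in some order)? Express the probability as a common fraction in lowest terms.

There are 11! = 39916800 arrangements.
Treat the three as one block: 9! placements × 3! orders within the block = 362880·6 = 2177280.
Probability = 2177280/39916800 = 3/55.

3/55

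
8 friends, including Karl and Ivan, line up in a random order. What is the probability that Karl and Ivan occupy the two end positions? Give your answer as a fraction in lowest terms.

1/28

There are 8! = 40320 arrangements.
Place Karl and Ivan at the ends in 2 ways, arrange the remaining 6 in 6! = 720 ways: 2·720 = 1440.
Probability = 1440/40320 = 1/28.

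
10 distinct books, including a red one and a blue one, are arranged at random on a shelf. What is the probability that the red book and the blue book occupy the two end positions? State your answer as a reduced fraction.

1/45

There are 10! = 3628800 arrangements.
Place the red book and the blue book at the ends in 2 ways, arrange the remaining 8 in 8! = 40320 ways: 2·40320 = 80640.
Probability = 80640/3628800 = 1/45.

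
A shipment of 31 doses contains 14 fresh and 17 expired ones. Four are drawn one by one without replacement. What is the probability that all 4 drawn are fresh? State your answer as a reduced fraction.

Multiply the conditional probabilities at each draw: 14/31 · 13/30 · 12/29 · 11/28 = 24024/755160 = 143/4495.

143/4495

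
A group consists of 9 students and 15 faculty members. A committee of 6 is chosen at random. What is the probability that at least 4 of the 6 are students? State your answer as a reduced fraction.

543/4807

Total selections: C(24,6) = 134596.
Favorable selections (at least 4 students): C(9,4)·C(15,2) + C(9,5)·C(15,1) + C(9,6)·C(15,0) = 13230 + 1890 + 84 = 15204.
Probability = 15204/134596 = 543/4807.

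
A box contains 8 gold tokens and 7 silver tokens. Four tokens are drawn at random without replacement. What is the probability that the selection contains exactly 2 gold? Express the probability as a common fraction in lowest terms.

28/65

Total number of selections: C(15,4) = 1365.
Selections with exactly 2 gold: choose 2 of the 8 gold and 2 of the 7 silver, C(8,2)·C(7,2) = 28·21 = 588.
Probability = 588/1365 = 28/65.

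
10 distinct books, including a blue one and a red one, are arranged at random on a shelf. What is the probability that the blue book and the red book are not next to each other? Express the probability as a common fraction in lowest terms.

There are 10! = 3628800 arrangements.
Arrangements with the blue book and the red book adjacent: 2·9! = 725760.
So not adjacent: 3628800 − 725760 = 2903040, probability 2903040/3628800 = 4/5.

4/5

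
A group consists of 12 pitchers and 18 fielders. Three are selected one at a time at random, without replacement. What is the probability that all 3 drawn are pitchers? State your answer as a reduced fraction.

11/203

Multiply the conditional probabilities at each draw: 12/30 · 11/29 · 10/28 = 1320/24360 = 11/203.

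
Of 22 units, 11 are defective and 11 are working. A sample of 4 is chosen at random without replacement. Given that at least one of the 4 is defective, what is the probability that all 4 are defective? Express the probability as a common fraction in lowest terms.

Work in counts. Selections with at least one defective: C(22,4) − C(11,4) = 7315 − 330 = 6985.
Of those, selections where all 4 are defective: C(11,4) = 330.
Conditional probability = 330/6985 = 6/127.

6/127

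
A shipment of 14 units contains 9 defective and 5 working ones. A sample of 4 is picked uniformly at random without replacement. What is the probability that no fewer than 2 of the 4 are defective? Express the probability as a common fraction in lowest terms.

Total selections: C(14,4) = 1001.
Favorable selections (no fewer than 2 defective): C(9,2)·C(5,2) + C(9,3)·C(5,1) + C(9,4)·C(5,0) = 360 + 420 + 126 = 906.
Probability = 906/1001.

906/1001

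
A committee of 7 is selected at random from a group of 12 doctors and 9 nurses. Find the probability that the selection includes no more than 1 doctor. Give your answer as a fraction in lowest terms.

Total selections: C(21,7) = 116280.
Favorable selections (no more than 1 doctor): C(12,0)·C(9,7) + C(12,1)·C(9,6) = 36 + 1008 = 1044.
Probability = 1044/116280 = 29/3230.

29/3230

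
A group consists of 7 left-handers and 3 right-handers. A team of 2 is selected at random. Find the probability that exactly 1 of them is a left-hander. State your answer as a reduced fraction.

The sample space is all 2-subsets of the 10: C(10,2) = 45.
Selections with exactly 1 left-hander: choose 1 of the 7 left-handers and 1 of the 3 right-handers, C(7,1)·C(3,1) = 7·3 = 21.
Probability = 21/45 = 7/15.

7/15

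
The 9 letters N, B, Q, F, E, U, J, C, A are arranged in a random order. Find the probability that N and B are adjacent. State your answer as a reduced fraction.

There are 9! = 362880 arrangements.
Treat N and B as a block: 8! arrangements of the blocks × 2 orders within the block = 2·40320 = 80640.
Probability = 80640/362880 = 2/9.

2/9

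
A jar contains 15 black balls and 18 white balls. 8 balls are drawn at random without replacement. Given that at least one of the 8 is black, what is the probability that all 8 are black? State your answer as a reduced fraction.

5/10754

Work in counts. Selections with at least one black: C(33,8) − C(18,8) = 13884156 − 43758 = 13840398.
Of those, selections where all 8 are black: C(15,8) = 6435.
Conditional probability = 6435/13840398 = 5/10754.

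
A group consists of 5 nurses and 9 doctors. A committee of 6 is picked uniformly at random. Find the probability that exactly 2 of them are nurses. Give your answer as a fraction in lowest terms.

60/143

The sample space is all 6-subsets of the 14: C(14,6) = 3003.
Selections with exactly 2 nurses: choose 2 of the 5 nurses and 4 of the 9 doctors, C(5,2)·C(9,4) = 10·126 = 1260.
Probability = 1260/3003 = 60/143.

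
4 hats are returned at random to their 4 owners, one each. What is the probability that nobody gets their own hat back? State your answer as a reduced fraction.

There are 4! = 24 assignments.
By inclusion-exclusion, assignments with no fixed points: C(4,0)·4! − C(4,1)·3! + C(4,2)·2! − C(4,3)·1! + C(4,4)·0! = 9.
Probability = 9/24 = 3/8.

3/8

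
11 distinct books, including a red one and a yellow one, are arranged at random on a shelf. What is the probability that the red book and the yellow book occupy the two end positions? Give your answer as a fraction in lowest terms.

1/55

There are 11! = 39916800 arrangements.
Place the red book and the yellow book at the ends in 2 ways, arrange the remaining 9 in 9! = 362880 ways: 2·362880 = 725760.
Probability = 725760/39916800 = 1/55.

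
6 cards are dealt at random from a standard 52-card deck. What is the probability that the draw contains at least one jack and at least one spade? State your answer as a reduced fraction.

6772177/20358520

There are C(52,6) = 20358520 possible draws.
By inclusion-exclusion on the complements, draws missing all jacks or all spades: C(48,6) + C(39,6) − C(36,6) = 12271512 + 3262623 − 1947792 = 13586343.
So draws with at least one of each: 20358520 − 13586343 = 6772177, probability 6772177/20358520.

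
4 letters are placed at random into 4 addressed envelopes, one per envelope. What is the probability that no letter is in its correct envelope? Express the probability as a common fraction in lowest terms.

There are 4! = 24 assignments.
By inclusion-exclusion, assignments with no fixed points: C(4,0)·4! − C(4,1)·3! + C(4,2)·2! − C(4,3)·1! + C(4,4)·0! = 9.
Probability = 9/24 = 3/8.

3/8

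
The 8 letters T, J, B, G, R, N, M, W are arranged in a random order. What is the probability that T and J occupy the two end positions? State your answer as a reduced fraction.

1/28

There are 8! = 40320 arrangements.
Place T and J at the ends in 2 ways, arrange the remaining 6 in 6! = 720 ways: 2·720 = 1440.
Probability = 1440/40320 = 1/28.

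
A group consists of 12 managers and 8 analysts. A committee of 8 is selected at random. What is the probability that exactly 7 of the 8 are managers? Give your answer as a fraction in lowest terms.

Total number of selections: C(20,8) = 125970.
Selections with exactly 7 managers: choose 7 of the 12 managers and 1 of the 8 analysts, C(12,7)·C(8,1) = 792·8 = 6336.
Probability = 6336/125970 = 1056/20995.

1056/20995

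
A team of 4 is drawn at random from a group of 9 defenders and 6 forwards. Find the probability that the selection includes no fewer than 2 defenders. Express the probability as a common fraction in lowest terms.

6/7

There are C(15,4) = 1365 ways to choose the 4.
Count the complement (fewer than 2 defenders): C(9,0)·C(6,4) + C(9,1)·C(6,3) = 15 + 180 = 195.
Probability = 1 − 195/1365 = 1170/1365 = 6/7.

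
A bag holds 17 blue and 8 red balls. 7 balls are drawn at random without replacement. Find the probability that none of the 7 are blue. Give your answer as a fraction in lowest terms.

2/120175

There are C(25,7) = 480700 possible selections.
Selections with no blue (all red): C(8,7) = 8.
Probability = 8/480700 = 2/120175.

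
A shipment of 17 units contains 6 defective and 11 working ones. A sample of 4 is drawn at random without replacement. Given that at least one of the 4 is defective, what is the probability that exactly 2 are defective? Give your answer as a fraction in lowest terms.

33/82

Work in counts. Selections with at least one defective: C(17,4) − C(11,4) = 2380 − 330 = 2050.
Of those, selections where exactly 2 are defective: C(6,2)·C(11,2) = 15·55 = 825.
Conditional probability = 825/2050 = 33/82.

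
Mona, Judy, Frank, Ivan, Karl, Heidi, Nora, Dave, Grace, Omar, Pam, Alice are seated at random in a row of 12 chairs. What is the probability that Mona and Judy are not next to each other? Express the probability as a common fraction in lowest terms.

5/6

There are 12! = 479001600 arrangements.
Arrangements with Mona and Judy adjacent: 2·11! = 79833600.
So not adjacent: 479001600 − 79833600 = 399168000, probability 399168000/479001600 = 5/6.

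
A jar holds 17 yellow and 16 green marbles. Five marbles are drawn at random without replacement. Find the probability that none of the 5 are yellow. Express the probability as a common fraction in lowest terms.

182/9889

There are C(33,5) = 237336 possible selections.
Selections with no yellow (all green): C(16,5) = 4368.
Probability = 4368/237336 = 182/9889.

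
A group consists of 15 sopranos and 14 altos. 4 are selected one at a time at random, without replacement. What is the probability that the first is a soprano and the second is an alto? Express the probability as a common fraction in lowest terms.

15/58

Multiply the conditional probabilities at each draw: 15/29 · 14/28 = 210/812 = 15/58.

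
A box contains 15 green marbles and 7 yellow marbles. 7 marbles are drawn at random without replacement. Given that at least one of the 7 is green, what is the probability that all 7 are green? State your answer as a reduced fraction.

6435/170543

Work in counts. Selections with at least one green: C(22,7) − C(7,7) = 170544 − 1 = 170543.
Of those, selections where all 7 are green: C(15,7) = 6435.
Conditional probability = 6435/170543.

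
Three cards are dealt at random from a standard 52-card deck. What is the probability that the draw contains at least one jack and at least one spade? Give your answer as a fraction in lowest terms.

33/260

There are C(52,3) = 22100 possible draws.
By inclusion-exclusion on the complements, draws missing all jacks or all spades: C(48,3) + C(39,3) − C(36,3) = 17296 + 9139 − 7140 = 19295.
So draws with at least one of each: 22100 − 19295 = 2805, probability 2805/22100 = 33/260.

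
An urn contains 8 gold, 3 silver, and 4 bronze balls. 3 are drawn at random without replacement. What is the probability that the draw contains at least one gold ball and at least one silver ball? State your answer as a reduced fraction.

204/455

There are C(15,3) = 455 possible draws.
By inclusion-exclusion on the complements, draws missing all gold or all silver: C(7,3) + C(12,3) − C(4,3) = 35 + 220 − 4 = 251.
So draws with at least one of each: 455 − 251 = 204, probability 204/455.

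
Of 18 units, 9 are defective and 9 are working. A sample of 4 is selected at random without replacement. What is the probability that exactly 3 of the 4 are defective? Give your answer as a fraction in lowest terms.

Total number of selections: C(18,4) = 3060.
Selections with exactly 3 defective: choose 3 of the 9 defective and 1 of the 9 working, C(9,3)·C(9,1) = 84·9 = 756.
Probability = 756/3060 = 21/85.

21/85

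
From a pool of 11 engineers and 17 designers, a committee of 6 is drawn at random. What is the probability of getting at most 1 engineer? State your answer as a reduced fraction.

There are C(28,6) = 376740 ways to choose the 6.
Favorable selections (at most 1 engineer): C(11,0)·C(17,6) + C(11,1)·C(17,5) = 12376 + 68068 = 80444.
Probability = 80444/376740 = 221/1035.

221/1035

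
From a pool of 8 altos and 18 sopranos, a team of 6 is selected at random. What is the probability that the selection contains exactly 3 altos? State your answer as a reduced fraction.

3264/16445

There are C(26,6) = 230230 ways to choose 6 from 26.
Selections with exactly 3 altos: choose 3 of the 8 altos and 3 of the 18 sopranos, C(8,3)·C(18,3) = 56·816 = 45696.
Probability = 45696/230230 = 3264/16445.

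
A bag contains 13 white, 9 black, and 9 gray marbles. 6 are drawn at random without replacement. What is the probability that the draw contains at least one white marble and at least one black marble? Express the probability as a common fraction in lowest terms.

There are C(31,6) = 736281 possible draws.
By inclusion-exclusion on the complements, draws missing all white or all black: C(18,6) + C(22,6) − C(9,6) = 18564 + 74613 − 84 = 93093.
So draws with at least one of each: 736281 − 93093 = 643188, probability 643188/736281 = 76/87.

76/87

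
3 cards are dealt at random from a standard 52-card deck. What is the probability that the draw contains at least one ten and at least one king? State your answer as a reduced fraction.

188/5525

There are C(52,3) = 22100 possible draws.
By inclusion-exclusion on the complements, draws missing all tens or all kings: C(48,3) + C(48,3) − C(44,3) = 17296 + 17296 − 13244 = 21348.
So draws with at least one of each: 22100 − 21348 = 752, probability 752/22100 = 188/5525.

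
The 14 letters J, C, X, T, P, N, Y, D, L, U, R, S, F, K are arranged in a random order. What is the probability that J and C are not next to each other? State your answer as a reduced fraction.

6/7

There are 14! = 87178291200 arrangements.
Arrangements with J and C adjacent: 2·13! = 12454041600.
So not adjacent: 87178291200 − 12454041600 = 74724249600, probability 74724249600/87178291200 = 6/7.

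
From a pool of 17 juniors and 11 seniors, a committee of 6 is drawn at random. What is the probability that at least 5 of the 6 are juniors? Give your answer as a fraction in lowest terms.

221/1035

There are C(28,6) = 376740 ways to choose the 6.
Favorable selections (at least 5 juniors): C(17,5)·C(11,1) + C(17,6)·C(11,0) = 68068 + 12376 = 80444.
Probability = 80444/376740 = 221/1035.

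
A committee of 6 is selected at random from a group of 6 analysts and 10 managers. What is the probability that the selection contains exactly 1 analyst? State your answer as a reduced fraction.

Total number of selections: C(16,6) = 8008.
Selections with exactly 1 analyst: choose 1 of the 6 analysts and 5 of the 10 managers, C(6,1)·C(10,5) = 6·252 = 1512.
Probability = 1512/8008 = 27/143.

27/143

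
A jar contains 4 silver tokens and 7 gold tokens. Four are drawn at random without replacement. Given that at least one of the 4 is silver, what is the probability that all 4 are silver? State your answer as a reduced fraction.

1/295

Work in counts. Selections with at least one silver: C(11,4) − C(7,4) = 330 − 35 = 295.
Of those, selections where all 4 are silver: C(4,4) = 1.
Conditional probability = 1/295.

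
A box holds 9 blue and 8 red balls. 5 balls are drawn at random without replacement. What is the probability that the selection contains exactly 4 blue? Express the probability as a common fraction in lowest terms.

36/221

Total number of selections: C(17,5) = 6188.
Selections with exactly 4 blue: choose 4 of the 9 blue and 1 of the 8 red, C(9,4)·C(8,1) = 126·8 = 1008.
Probability = 1008/6188 = 36/221.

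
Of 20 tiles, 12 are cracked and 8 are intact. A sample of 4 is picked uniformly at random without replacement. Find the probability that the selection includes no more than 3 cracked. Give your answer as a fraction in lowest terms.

Total selections: C(20,4) = 4845.
The complement is exactly 4 cracked: C(12,4)·C(8,0) = 495.
Probability = 1 − 495/4845 = 4350/4845 = 290/323.

290/323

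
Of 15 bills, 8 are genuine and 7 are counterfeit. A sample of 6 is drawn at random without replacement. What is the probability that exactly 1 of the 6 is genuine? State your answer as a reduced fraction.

24/715

Total number of selections: C(15,6) = 5005.
Selections with exactly 1 genuine: choose 1 of the 8 genuine and 5 of the 7 counterfeit, C(8,1)·C(7,5) = 8·21 = 168.
Probability = 168/5005 = 24/715.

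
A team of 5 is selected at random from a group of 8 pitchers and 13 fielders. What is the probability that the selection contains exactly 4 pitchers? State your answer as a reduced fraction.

130/2907

The sample space is all 5-subsets of the 21: C(21,5) = 20349.
Selections with exactly 4 pitchers: choose 4 of the 8 pitchers and 1 of the 13 fielders, C(8,4)·C(13,1) = 70·13 = 910.
Probability = 910/20349 = 130/2907.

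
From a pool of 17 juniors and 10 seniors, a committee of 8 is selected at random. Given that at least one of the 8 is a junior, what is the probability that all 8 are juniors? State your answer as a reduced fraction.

Work in counts. Selections with at least one junior: C(27,8) − C(10,8) = 2220075 − 45 = 2220030.
Of those, selections where all 8 are juniors: C(17,8) = 24310.
Conditional probability = 24310/2220030 = 143/13059.

143/13059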